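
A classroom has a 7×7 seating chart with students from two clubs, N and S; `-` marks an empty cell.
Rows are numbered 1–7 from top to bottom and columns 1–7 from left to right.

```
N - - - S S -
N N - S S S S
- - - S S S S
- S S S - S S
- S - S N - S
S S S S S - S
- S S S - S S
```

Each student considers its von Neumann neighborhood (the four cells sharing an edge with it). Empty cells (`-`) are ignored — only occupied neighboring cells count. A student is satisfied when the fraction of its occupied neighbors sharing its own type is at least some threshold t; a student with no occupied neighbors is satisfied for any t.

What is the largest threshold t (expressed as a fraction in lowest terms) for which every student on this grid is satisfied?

Row 1: (1,1)N 1/1 · (1,5)S 2/2 · (1,6)S 2/2
Row 2: (2,1)N 2/2 · (2,2)N 1/1 · (2,4)S 2/2 · (2,5)S 4/4 · (2,6)S 4/4 · (2,7)S 2/2
Row 3: (3,4)S 3/3 · (3,5)S 3/3 · (3,6)S 4/4 · (3,7)S 3/3
Row 4: (4,2)S 2/2 · (4,3)S 2/2 · (4,4)S 3/3 · (4,6)S 2/2 · (4,7)S 3/3
Row 5: (5,2)S 2/2 · (5,4)S 2/3 · (5,5)N 0/2 · (5,7)S 2/2
Row 6: (6,1)S 1/1 · (6,2)S 4/4 · (6,3)S 3/3 · (6,4)S 4/4 · (6,5)S 1/2 · (6,7)S 2/2
Row 7: (7,2)S 2/2 · (7,3)S 3/3 · (7,4)S 2/2 · (7,6)S 1/1 · (7,7)S 2/2
The smallest same-type fraction is 0/2 at (5,5), which reduces to 0/1. Any threshold above that leaves this student unsatisfied.

0/1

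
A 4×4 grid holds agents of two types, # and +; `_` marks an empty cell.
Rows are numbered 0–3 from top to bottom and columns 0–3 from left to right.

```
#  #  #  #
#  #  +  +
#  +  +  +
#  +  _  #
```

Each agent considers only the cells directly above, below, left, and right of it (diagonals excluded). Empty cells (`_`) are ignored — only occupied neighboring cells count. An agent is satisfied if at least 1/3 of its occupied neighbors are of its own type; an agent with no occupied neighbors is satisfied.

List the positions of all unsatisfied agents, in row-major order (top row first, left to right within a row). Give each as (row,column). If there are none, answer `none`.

(0,0)# 2/2 ✓
(0,1)# 3/3 ✓
(0,2)# 2/3 ✓
(0,3)# 1/2 ✓
(1,0)# 3/3 ✓
(1,1)# 2/4 ✓
(1,2)+ 2/4 ✓
(1,3)+ 2/3 ✓
(2,0)# 2/3 ✓
(2,1)+ 2/4 ✓
(2,2)+ 3/3 ✓
(2,3)+ 2/3 ✓
(3,0)# 1/2 ✓
(3,1)+ 1/2 ✓
(3,3)# 0/1 ✗

(3,3)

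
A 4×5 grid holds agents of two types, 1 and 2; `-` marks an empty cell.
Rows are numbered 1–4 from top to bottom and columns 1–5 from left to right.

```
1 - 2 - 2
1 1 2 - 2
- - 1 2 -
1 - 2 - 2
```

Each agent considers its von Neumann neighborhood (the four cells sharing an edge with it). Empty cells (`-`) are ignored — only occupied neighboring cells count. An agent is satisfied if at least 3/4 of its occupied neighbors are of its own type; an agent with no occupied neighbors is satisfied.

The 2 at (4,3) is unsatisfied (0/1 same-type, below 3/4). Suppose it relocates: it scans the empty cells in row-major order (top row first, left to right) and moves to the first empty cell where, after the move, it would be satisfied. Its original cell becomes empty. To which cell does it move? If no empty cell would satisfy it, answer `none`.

Vacating (4,3). Empty cells in order:
  (1,2): 1/3 same-type → still unsatisfied.
  (1,4): 2/2 same-type → satisfied — stop here.

(1,4)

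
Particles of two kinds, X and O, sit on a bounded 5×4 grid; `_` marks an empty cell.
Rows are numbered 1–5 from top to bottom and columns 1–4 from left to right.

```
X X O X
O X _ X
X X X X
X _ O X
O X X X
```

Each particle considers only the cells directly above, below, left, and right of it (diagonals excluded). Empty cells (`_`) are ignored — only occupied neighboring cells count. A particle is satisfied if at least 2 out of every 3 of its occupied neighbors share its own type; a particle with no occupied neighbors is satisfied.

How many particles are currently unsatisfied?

(1,1)X 1/2 not
(1,2)X 2/3 satisfied
(1,3)O 0/2 not
(1,4)X 1/2 not
(2,1)O 0/3 not
(2,2)X 2/3 satisfied
(2,4)X 2/2 satisfied
(3,1)X 2/3 satisfied
(3,2)X 3/3 satisfied
(3,3)X 2/3 satisfied
(3,4)X 3/3 satisfied
(4,1)X 1/2 not
(4,3)O 0/3 not
(4,4)X 2/3 satisfied
(5,1)O 0/2 not
(5,2)X 1/2 not
(5,3)X 2/3 satisfied
(5,4)X 2/2 satisfied
Unsatisfied: (1,1), (1,3), (1,4), (2,1), (4,1), (4,3), (5,1), (5,2) — 8 in total.

8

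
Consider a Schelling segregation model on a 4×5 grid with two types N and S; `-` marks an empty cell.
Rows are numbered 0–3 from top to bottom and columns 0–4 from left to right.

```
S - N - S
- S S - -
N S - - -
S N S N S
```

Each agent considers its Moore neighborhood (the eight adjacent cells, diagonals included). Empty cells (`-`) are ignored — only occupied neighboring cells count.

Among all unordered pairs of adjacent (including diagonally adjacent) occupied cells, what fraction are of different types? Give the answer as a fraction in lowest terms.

Scan each occupied cell's neighbors to the right and below (and the two forward diagonals) so each pair is counted once.
From row 0: 2 unlike of 3 pairs (running 2/3).
From row 1: 1 unlike of 4 pairs (running 3/7).
From row 2: 3 unlike of 6 pairs (running 6/13).
From row 3: 4 unlike of 4 pairs (running 10/17).
Total adjacent occupied pairs: 17; unlike-type pairs: 10.
10/17 is already in lowest terms.

10/17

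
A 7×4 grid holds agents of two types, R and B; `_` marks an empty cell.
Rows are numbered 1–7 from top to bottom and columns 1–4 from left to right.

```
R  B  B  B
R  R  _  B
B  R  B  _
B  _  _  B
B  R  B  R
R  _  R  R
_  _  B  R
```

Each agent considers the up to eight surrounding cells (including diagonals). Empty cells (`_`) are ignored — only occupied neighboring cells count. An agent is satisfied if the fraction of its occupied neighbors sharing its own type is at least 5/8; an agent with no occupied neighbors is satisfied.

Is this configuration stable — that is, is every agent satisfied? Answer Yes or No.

No

Row 1: (1,1)R 2/3 ok · (1,2)B 1/4 unhappy · (1,3)B 3/4 ok · (1,4)B 2/2 ok
Row 2: (2,1)R 3/5 unhappy · (2,2)R 3/7 unhappy · (2,4)B 3/3 ok
Row 3: (3,1)B 1/4 unhappy · (3,2)R 2/5 unhappy · (3,3)B 2/4 unhappy
Row 4: (4,1)B 2/4 unhappy · (4,4)B 2/3 ok
Row 5: (5,1)B 1/3 unhappy · (5,2)R 2/5 unhappy · (5,3)B 1/5 unhappy · (5,4)R 2/4 unhappy
Row 6: (6,1)R 1/2 unhappy · (6,3)R 4/6 ok · (6,4)R 3/5 unhappy
Row 7: (7,3)B 0/3 unhappy · (7,4)R 2/3 ok
For instance (1,2) has only 1/4 same-type neighbors, below 5/8.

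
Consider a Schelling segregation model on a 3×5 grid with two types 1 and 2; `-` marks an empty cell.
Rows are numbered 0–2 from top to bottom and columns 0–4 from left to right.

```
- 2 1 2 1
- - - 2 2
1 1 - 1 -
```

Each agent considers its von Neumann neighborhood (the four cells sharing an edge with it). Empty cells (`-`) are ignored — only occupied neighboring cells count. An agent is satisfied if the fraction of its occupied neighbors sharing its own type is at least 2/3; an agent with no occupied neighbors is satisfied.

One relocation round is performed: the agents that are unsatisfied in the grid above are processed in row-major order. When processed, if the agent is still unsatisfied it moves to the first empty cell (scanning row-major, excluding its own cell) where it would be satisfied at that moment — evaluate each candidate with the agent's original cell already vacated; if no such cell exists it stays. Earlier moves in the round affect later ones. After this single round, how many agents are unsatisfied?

1

Initially unsatisfied (in order): (0,1), (0,2), (0,3), (0,4), (1,4), (2,3).
  (0,1) → (0,0).
  (0,2) → (1,1).
  (0,3) → (0,2).
  (0,4) → (1,0).
  (1,4): now satisfied by earlier moves; stays.
  (2,3) → (2,2).
Resulting grid:
2 - 2 - -
1 1 - 2 2
1 1 1 - -
Unsatisfied now: (0,0).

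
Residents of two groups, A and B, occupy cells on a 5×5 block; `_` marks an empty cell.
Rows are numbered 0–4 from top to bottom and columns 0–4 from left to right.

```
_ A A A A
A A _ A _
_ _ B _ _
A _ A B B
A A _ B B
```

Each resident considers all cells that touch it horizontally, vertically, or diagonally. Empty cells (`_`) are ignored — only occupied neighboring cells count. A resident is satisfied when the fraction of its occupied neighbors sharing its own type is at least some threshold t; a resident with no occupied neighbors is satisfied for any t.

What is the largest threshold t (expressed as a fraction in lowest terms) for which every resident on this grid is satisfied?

1/4

Row 0: (0,1)A 3/3 · (0,2)A 4/4 · (0,3)A 3/3 · (0,4)A 2/2
Row 1: (1,0)A 2/2 · (1,1)A 3/4 · (1,3)A 3/4
Row 2: (2,2)B 1/4
Row 3: (3,0)A 2/2 · (3,2)A 1/4 · (3,3)B 4/5 · (3,4)B 3/3
Row 4: (4,0)A 2/2 · (4,1)A 3/3 · (4,3)B 3/4 · (4,4)B 3/3
The smallest same-type fraction is 1/4 at (2,2), which reduces to 1/4. Any threshold above that leaves this resident unsatisfied.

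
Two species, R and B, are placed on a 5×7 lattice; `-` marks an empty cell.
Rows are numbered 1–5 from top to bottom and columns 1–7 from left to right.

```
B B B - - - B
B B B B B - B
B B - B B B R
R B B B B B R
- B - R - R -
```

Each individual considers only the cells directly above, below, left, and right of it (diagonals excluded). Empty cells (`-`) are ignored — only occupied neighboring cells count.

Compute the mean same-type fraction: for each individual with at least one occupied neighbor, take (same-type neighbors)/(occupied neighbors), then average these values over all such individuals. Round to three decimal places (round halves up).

(1,1)B 2/2
(1,2)B 3/3
(1,3)B 2/2
(1,7)B 1/1
(2,1)B 3/3
(2,2)B 4/4
(2,3)B 3/3
(2,4)B 3/3
(2,5)B 2/2
(2,7)B 1/2
(3,1)B 2/3
(3,2)B 3/3
(3,4)B 3/3
(3,5)B 4/4
(3,6)B 2/3
(3,7)R 1/3
(4,1)R 0/2
(4,2)B 3/4
(4,3)B 2/2
(4,4)B 3/4
(4,5)B 3/3
(4,6)B 2/4
(4,7)R 1/2
(5,2)B 1/1
(5,4)R 0/1
(5,6)R 0/1
Sum over 26 individuals: 2/2 + 3/3 + 2/2 + 1/1 + 3/3 + 4/4 + 3/3 + 3/3 + 2/2 + 1/2 + 2/3 + 3/3 + 3/3 + 4/4 + 2/3 + 1/3 + 0/2 + 3/4 + 2/2 + 3/4 + 3/3 + 2/4 + 1/2 + 1/1 + 0/1 + 0/1 = 59/3; mean = 59/3 ÷ 26 = 59/78 = 0.756410… → 0.756.

0.756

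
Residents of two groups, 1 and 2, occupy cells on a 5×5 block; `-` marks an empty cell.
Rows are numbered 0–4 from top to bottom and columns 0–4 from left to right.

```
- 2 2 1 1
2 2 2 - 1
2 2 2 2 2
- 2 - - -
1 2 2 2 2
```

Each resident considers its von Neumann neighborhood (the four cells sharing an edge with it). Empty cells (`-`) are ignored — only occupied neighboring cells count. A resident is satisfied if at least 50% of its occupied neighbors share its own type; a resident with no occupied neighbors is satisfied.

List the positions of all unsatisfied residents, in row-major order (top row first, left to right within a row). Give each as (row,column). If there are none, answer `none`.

(4,0)

(0,1)2 2/2 ✓
(0,2)2 2/3 ✓
(0,3)1 1/2 ✓
(0,4)1 2/2 ✓
(1,0)2 2/2 ✓
(1,1)2 4/4 ✓
(1,2)2 3/3 ✓
(1,4)1 1/2 ✓
(2,0)2 2/2 ✓
(2,1)2 4/4 ✓
(2,2)2 3/3 ✓
(2,3)2 2/2 ✓
(2,4)2 1/2 ✓
(3,1)2 2/2 ✓
(4,0)1 0/1 ✗
(4,1)2 2/3 ✓
(4,2)2 2/2 ✓
(4,3)2 2/2 ✓
(4,4)2 1/1 ✓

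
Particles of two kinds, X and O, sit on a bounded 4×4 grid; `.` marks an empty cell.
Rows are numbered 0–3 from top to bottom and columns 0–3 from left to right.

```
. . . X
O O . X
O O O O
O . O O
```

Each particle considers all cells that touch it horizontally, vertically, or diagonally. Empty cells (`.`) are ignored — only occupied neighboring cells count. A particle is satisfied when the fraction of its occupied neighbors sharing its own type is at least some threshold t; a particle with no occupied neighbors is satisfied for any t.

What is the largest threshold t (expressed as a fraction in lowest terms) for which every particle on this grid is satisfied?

1/3

Row 0: (0,3)X 1/1
Row 1: (1,0)O 3/3 · (1,1)O 4/4 · (1,3)X 1/3
Row 2: (2,0)O 4/4 · (2,1)O 6/6 · (2,2)O 5/6 · (2,3)O 3/4
Row 3: (3,0)O 2/2 · (3,2)O 4/4 · (3,3)O 3/3
The smallest same-type fraction is 1/3 at (1,3), which reduces to 1/3. Any threshold above that leaves this particle unsatisfied.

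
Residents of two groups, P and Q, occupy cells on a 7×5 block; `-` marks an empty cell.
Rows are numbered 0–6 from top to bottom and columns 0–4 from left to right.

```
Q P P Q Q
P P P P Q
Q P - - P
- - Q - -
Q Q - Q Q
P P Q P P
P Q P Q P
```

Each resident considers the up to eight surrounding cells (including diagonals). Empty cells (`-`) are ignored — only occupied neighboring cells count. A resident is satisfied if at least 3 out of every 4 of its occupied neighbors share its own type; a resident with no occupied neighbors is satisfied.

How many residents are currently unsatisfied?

25

(0,0)Q 0/3 unhappy
(0,1)P 4/5 ok
(0,2)P 4/5 ok
(0,3)Q 2/5 unhappy
(0,4)Q 2/3 unhappy
(1,0)P 3/5 unhappy
(1,1)P 5/7 unhappy
(1,2)P 5/6 ok
(1,3)P 3/6 unhappy
(1,4)Q 2/4 unhappy
(2,0)Q 0/3 unhappy
(2,1)P 3/5 unhappy
(2,4)P 1/2 unhappy
(3,2)Q 2/3 unhappy
(4,0)Q 1/3 unhappy
(4,1)Q 3/5 unhappy
(4,3)Q 3/5 unhappy
(4,4)Q 1/3 unhappy
(5,0)P 2/5 unhappy
(5,1)P 3/7 unhappy
(5,2)Q 4/7 unhappy
(5,3)P 3/7 unhappy
(5,4)P 2/5 unhappy
(6,0)P 2/3 unhappy
(6,1)Q 1/5 unhappy
(6,2)P 2/5 unhappy
(6,3)Q 1/5 unhappy
(6,4)P 2/3 unhappy
Unsatisfied: (0,0), (0,3), (0,4), (1,0), (1,1), (1,3), (1,4), (2,0), (2,1), (2,4), (3,2), (4,0), (4,1), (4,3), (4,4), (5,0), (5,1), (5,2), (5,3), (5,4), (6,0), (6,1), (6,2), (6,3), (6,4) — 25 in total.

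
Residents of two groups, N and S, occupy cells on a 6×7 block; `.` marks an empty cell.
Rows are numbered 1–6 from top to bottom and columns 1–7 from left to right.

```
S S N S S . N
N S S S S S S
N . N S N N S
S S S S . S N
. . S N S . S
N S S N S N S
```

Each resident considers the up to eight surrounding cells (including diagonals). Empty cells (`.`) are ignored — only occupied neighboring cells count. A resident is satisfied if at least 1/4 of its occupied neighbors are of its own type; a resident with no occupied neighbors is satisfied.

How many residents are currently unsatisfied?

(1,1)S 2/3 satisfied
(1,2)S 3/5 satisfied
(1,3)N 0/5 not
(1,4)S 4/5 satisfied
(1,5)S 4/4 satisfied
(1,7)N 0/2 not
(2,1)N 1/4 satisfied
(2,2)S 3/7 satisfied
(2,3)S 5/7 satisfied
(2,4)S 5/8 satisfied
(2,5)S 5/7 satisfied
(2,6)S 4/7 satisfied
(2,7)S 2/4 satisfied
(3,1)N 1/4 satisfied
(3,3)N 0/7 not
(3,4)S 5/7 satisfied
(3,5)N 1/7 not
(3,6)N 2/7 satisfied
(3,7)S 3/5 satisfied
(4,1)S 1/2 satisfied
(4,2)S 3/5 satisfied
(4,3)S 4/6 satisfied
(4,4)S 4/7 satisfied
(4,6)S 3/6 satisfied
(4,7)N 1/4 satisfied
(5,3)S 5/7 satisfied
(5,4)N 1/7 not
(5,5)S 3/6 satisfied
(5,7)S 2/4 satisfied
(6,1)N 0/1 not
(6,2)S 2/3 satisfied
(6,3)S 2/4 satisfied
(6,4)N 1/5 not
(6,5)S 1/4 satisfied
(6,6)N 0/4 not
(6,7)S 1/2 satisfied
Unsatisfied: (1,3), (1,7), (3,3), (3,5), (5,4), (6,1), (6,4), (6,6) — 8 in total.

8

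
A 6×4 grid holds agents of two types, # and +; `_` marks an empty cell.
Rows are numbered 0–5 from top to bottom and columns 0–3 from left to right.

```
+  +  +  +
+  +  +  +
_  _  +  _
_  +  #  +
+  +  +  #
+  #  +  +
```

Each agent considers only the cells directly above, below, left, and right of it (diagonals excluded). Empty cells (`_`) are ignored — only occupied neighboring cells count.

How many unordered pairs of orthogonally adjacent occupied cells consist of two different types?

Scan each occupied cell's neighbors to the right and below so each pair is counted once.
Row 0: +(0,0)–+(0,1)= +(0,0)–+(1,0)= +(0,1)–+(0,2)= +(0,1)–+(1,1)= +(0,2)–+(0,3)= +(0,2)–+(1,2)= +(0,3)–+(1,3)=  → 0/7 unlike.
Row 1: +(1,0)–+(1,1)= +(1,1)–+(1,2)= +(1,2)–+(1,3)= +(1,2)–+(2,2)=  → 0/4 unlike.
Row 2: +(2,2)–#(3,2)≠  → 1/1 unlike.
Row 3: +(3,1)–#(3,2)≠ +(3,1)–+(4,1)= #(3,2)–+(3,3)≠ #(3,2)–+(4,2)≠ +(3,3)–#(4,3)≠  → 4/5 unlike.
Row 4: +(4,0)–+(4,1)= +(4,0)–+(5,0)= +(4,1)–+(4,2)= +(4,1)–#(5,1)≠ +(4,2)–#(4,3)≠ +(4,2)–+(5,2)= #(4,3)–+(5,3)≠  → 3/7 unlike.
Row 5: +(5,0)–#(5,1)≠ #(5,1)–+(5,2)≠ +(5,2)–+(5,3)=  → 2/3 unlike.
Total adjacent occupied pairs: 27; unlike-type pairs: 10.

10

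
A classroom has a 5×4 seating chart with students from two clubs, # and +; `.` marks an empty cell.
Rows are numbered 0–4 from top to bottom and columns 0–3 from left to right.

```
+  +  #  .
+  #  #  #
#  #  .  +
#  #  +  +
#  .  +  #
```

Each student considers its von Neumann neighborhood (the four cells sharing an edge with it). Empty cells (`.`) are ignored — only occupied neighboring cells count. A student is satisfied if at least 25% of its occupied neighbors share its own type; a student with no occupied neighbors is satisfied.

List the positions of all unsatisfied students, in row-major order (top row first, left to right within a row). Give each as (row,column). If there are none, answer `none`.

Row 0: (0,0)+ 2/2 ok · (0,1)+ 1/3 ok · (0,2)# 1/2 ok
Row 1: (1,0)+ 1/3 ok · (1,1)# 2/4 ok · (1,2)# 3/3 ok · (1,3)# 1/2 ok
Row 2: (2,0)# 2/3 ok · (2,1)# 3/3 ok · (2,3)+ 1/2 ok
Row 3: (3,0)# 3/3 ok · (3,1)# 2/3 ok · (3,2)+ 2/3 ok · (3,3)+ 2/3 ok
Row 4: (4,0)# 1/1 ok · (4,2)+ 1/2 ok · (4,3)# 0/2 unhappy

(4,3)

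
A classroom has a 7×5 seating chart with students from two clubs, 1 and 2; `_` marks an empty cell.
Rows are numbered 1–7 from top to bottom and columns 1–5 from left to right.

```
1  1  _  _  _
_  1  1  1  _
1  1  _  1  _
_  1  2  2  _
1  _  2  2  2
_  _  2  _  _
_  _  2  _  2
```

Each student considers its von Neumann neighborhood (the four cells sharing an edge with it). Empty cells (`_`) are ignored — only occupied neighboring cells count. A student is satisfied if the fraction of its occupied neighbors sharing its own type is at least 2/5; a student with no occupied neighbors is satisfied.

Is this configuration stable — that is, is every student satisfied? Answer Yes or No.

(1,1)1 1/1 ✓
(1,2)1 2/2 ✓
(2,2)1 3/3 ✓
(2,3)1 2/2 ✓
(2,4)1 2/2 ✓
(3,1)1 1/1 ✓
(3,2)1 3/3 ✓
(3,4)1 1/2 ✓
(4,2)1 1/2 ✓
(4,3)2 2/3 ✓
(4,4)2 2/3 ✓
(5,1)1 0/0 ✓
(5,3)2 3/3 ✓
(5,4)2 3/3 ✓
(5,5)2 1/1 ✓
(6,3)2 2/2 ✓
(7,3)2 1/1 ✓
(7,5)2 0/0 ✓
All meet the threshold, so the configuration is stable.

Yes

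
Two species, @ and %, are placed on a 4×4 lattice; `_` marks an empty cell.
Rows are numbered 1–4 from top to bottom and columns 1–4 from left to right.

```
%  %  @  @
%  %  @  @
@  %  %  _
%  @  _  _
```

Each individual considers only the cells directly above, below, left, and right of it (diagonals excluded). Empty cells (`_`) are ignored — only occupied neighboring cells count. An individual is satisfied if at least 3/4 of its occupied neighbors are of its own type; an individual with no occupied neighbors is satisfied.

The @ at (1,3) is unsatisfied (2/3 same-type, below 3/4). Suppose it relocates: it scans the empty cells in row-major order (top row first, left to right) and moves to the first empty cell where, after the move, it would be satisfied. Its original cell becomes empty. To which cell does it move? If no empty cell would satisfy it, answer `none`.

Vacating (1,3). Empty cells in order:
  (3,4): 1/2 same-type → still unsatisfied.
  (4,3): 1/2 same-type → still unsatisfied.
  (4,4): 0/0 same-type → satisfied — stop here.

(4,4)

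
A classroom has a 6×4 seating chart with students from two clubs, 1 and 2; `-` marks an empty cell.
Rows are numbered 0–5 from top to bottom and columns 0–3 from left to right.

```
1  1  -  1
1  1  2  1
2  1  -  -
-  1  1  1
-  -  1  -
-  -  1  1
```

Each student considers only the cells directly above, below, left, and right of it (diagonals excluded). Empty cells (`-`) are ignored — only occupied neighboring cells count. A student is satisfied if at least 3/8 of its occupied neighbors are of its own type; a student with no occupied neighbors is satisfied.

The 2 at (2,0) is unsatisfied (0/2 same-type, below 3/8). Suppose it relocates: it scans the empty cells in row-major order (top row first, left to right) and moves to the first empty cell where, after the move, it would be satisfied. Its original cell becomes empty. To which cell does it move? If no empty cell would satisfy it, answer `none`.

(4,0)

Vacating (2,0). Empty cells in order:
  (0,2): 1/3 same-type → still unsatisfied.
  (2,2): 1/3 same-type → still unsatisfied.
  (2,3): 0/2 same-type → still unsatisfied.
  (3,0): 0/1 same-type → still unsatisfied.
  (4,0): 0/0 same-type → satisfied — stop here.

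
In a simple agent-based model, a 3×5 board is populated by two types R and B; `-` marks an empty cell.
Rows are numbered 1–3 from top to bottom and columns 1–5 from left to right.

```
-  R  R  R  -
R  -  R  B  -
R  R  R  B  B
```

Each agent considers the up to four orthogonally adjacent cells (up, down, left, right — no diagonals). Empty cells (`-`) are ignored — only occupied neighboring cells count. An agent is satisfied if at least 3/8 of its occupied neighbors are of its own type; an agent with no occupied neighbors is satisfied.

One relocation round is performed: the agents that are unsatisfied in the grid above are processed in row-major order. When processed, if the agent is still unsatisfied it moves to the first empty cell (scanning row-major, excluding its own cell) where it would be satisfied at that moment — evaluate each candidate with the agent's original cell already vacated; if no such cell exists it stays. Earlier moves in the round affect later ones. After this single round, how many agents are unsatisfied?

0

Initially unsatisfied (in order): (2,4).
  (2,4) → (2,5).
Resulting grid:
- R R R -
R - R - B
R R R B B
All satisfied now.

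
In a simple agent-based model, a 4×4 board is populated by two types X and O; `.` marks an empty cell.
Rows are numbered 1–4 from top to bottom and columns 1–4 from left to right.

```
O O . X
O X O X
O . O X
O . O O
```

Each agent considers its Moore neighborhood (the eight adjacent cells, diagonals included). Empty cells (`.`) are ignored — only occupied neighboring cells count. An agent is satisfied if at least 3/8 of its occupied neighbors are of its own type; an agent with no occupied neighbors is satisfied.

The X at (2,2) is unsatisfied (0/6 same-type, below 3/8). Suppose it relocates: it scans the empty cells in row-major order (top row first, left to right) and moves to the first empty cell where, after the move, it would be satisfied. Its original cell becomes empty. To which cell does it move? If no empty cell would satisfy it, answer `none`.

Vacating (2,2). Empty cells in order:
  (1,3): 2/4 same-type → satisfied — stop here.

(1,3)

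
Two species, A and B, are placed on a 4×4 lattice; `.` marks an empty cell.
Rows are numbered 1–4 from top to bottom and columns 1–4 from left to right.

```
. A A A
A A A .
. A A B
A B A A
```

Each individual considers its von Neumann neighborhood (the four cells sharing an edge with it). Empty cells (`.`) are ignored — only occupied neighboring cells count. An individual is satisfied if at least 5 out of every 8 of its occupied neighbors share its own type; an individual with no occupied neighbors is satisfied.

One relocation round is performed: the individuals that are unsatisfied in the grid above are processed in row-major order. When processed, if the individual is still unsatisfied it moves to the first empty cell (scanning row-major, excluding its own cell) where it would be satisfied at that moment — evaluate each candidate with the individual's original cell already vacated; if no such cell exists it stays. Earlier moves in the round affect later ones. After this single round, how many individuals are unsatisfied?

1

Initially unsatisfied (in order): (3,4), (4,1), (4,2), (4,4).
  (3,4): no empty cell satisfies it; stays.
  (4,1) → (1,1).
  (4,2) → (4,1).
  (4,4) → (2,4).
Resulting grid:
A A A A
A A A A
. A A B
B . A .
Unsatisfied now: (3,4).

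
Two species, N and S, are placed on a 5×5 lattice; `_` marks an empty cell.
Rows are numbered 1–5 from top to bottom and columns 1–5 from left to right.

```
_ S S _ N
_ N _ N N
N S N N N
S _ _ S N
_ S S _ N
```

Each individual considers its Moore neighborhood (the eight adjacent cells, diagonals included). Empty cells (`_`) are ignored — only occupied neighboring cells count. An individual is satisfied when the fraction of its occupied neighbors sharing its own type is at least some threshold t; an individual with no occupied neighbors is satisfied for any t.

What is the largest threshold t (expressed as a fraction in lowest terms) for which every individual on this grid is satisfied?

1/6

Row 1: (1,2)S 1/2 · (1,3)S 1/3 · (1,5)N 2/2
Row 2: (2,2)N 2/5 · (2,4)N 5/6 · (2,5)N 4/4
Row 3: (3,1)N 1/3 · (3,2)S 1/4 · (3,3)N 3/5 · (3,4)N 5/6 · (3,5)N 4/5
Row 4: (4,1)S 2/3 · (4,4)S 1/6 · (4,5)N 3/4
Row 5: (5,2)S 2/2 · (5,3)S 2/2 · (5,5)N 1/2
The smallest same-type fraction is 1/6 at (4,4), which reduces to 1/6. Any threshold above that leaves this individual unsatisfied.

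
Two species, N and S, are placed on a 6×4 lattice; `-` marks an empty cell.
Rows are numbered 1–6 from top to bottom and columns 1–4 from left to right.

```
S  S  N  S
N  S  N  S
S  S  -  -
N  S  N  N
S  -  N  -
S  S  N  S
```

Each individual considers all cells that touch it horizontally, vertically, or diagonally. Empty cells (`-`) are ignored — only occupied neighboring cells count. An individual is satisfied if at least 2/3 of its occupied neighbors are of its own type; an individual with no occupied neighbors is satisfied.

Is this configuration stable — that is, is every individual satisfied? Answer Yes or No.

No

(1,1)S 2/3 ✓
(1,2)S 2/5 ✗
(1,3)N 1/5 ✗
(1,4)S 1/3 ✗
(2,1)N 0/5 ✗
(2,2)S 4/7 ✗
(2,3)N 1/6 ✗
(2,4)S 1/3 ✗
(3,1)S 3/5 ✗
(3,2)S 3/7 ✗
(4,1)N 0/4 ✗
(4,2)S 3/6 ✗
(4,3)N 2/4 ✗
(4,4)N 2/2 ✓
(5,1)S 3/4 ✓
(5,3)N 3/6 ✗
(6,1)S 2/2 ✓
(6,2)S 2/4 ✗
(6,3)N 1/3 ✗
(6,4)S 0/2 ✗
For instance (1,2) has only 2/5 same-type neighbors, below 2/3.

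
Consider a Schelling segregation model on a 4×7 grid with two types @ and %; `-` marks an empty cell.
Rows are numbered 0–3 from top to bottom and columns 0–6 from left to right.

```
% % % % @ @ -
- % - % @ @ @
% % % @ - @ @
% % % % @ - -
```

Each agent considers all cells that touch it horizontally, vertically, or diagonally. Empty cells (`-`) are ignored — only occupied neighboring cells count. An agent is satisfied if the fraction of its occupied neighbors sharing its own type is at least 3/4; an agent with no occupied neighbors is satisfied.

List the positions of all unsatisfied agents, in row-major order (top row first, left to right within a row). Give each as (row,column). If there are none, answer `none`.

(0,3), (0,4), (1,3), (1,4), (2,3), (3,3), (3,4)

Row 0: (0,0)% 2/2 ✓ · (0,1)% 3/3 ✓ · (0,2)% 4/4 ✓ · (0,3)% 2/4 ✗ · (0,4)@ 3/5 ✗ · (0,5)@ 4/4 ✓
Row 1: (1,1)% 6/6 ✓ · (1,3)% 3/6 ✗ · (1,4)@ 5/7 ✗ · (1,5)@ 6/6 ✓ · (1,6)@ 4/4 ✓
Row 2: (2,0)% 4/4 ✓ · (2,1)% 6/6 ✓ · (2,2)% 6/7 ✓ · (2,3)@ 2/6 ✗ · (2,5)@ 5/5 ✓ · (2,6)@ 3/3 ✓
Row 3: (3,0)% 3/3 ✓ · (3,1)% 5/5 ✓ · (3,2)% 4/5 ✓ · (3,3)% 2/4 ✗ · (3,4)@ 2/3 ✗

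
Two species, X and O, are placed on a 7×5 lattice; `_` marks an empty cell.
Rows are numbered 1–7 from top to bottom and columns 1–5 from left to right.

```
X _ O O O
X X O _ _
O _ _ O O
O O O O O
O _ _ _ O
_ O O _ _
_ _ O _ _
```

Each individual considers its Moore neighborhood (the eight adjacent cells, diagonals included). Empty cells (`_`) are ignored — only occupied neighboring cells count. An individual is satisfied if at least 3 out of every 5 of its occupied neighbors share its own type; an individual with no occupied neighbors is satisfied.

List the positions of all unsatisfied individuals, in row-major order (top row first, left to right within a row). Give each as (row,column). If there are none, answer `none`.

(2,2), (3,1)

Row 1: (1,1)X 2/2 ✓ · (1,3)O 2/3 ✓ · (1,4)O 3/3 ✓ · (1,5)O 1/1 ✓
Row 2: (2,1)X 2/3 ✓ · (2,2)X 2/5 ✗ · (2,3)O 3/4 ✓
Row 3: (3,1)O 2/4 ✗ · (3,4)O 5/5 ✓ · (3,5)O 3/3 ✓
Row 4: (4,1)O 3/3 ✓ · (4,2)O 4/4 ✓ · (4,3)O 3/3 ✓ · (4,4)O 5/5 ✓ · (4,5)O 4/4 ✓
Row 5: (5,1)O 3/3 ✓ · (5,5)O 2/2 ✓
Row 6: (6,2)O 3/3 ✓ · (6,3)O 2/2 ✓
Row 7: (7,3)O 2/2 ✓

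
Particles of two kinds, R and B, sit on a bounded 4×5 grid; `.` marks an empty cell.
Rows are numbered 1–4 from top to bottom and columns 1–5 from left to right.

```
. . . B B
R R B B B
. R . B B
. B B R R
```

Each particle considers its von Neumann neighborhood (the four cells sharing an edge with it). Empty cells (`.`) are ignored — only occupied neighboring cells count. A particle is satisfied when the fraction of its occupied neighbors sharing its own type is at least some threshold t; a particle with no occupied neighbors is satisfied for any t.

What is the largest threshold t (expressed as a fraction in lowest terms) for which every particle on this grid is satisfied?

1/3

(1,4)B 2/2
(1,5)B 2/2
(2,1)R 1/1
(2,2)R 2/3
(2,3)B 1/2
(2,4)B 4/4
(2,5)B 3/3
(3,2)R 1/2
(3,4)B 2/3
(3,5)B 2/3
(4,2)B 1/2
(4,3)B 1/2
(4,4)R 1/3
(4,5)R 1/2
The smallest same-type fraction is 1/3 at (4,4), which reduces to 1/3. Any threshold above that leaves this particle unsatisfied.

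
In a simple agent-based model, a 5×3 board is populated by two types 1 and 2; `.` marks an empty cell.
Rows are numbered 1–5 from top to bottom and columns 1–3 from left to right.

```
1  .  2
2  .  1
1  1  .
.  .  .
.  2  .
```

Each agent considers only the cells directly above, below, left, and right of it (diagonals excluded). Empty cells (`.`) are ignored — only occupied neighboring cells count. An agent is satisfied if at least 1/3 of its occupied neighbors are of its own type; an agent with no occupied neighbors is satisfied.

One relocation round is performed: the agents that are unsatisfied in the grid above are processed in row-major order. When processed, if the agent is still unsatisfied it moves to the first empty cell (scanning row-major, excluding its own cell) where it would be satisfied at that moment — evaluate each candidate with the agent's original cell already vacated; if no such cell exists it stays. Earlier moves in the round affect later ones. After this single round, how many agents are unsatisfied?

Initially unsatisfied (in order): (1,1), (1,3), (2,1), (2,3).
  (1,1) → (2,2).
  (1,3) → (1,1).
  (2,1): now satisfied by earlier moves; stays.
  (2,3): now satisfied by earlier moves; stays.
Resulting grid:
2 . .
2 1 1
1 1 .
. . .
. 2 .
All satisfied now.

0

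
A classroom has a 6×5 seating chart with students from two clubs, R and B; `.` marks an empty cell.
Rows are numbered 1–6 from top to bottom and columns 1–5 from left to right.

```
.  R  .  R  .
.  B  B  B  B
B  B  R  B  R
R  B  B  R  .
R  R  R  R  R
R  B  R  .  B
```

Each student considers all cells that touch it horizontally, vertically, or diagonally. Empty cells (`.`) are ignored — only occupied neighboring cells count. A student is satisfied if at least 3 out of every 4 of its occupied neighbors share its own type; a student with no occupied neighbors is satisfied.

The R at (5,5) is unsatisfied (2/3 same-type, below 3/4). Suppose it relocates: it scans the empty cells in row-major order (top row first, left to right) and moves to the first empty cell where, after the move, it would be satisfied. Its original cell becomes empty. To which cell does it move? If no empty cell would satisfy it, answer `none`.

Vacating (5,5). Empty cells in order:
  (1,1): 1/2 same-type → still unsatisfied.
  (1,3): 2/5 same-type → still unsatisfied.
  (1,5): 1/3 same-type → still unsatisfied.
  (2,1): 1/4 same-type → still unsatisfied.
  (4,5): 3/4 same-type → satisfied — stop here.

(4,5)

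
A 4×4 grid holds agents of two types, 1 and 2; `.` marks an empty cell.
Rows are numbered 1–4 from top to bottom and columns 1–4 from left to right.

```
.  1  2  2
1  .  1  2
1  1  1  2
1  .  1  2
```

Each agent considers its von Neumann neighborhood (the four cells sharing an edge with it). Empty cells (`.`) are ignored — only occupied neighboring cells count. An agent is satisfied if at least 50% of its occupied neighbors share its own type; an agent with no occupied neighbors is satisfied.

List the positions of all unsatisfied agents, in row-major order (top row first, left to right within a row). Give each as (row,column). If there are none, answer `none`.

(1,2), (1,3), (2,3)

Row 1: (1,2)1 0/1 ✗ · (1,3)2 1/3 ✗ · (1,4)2 2/2 ✓
Row 2: (2,1)1 1/1 ✓ · (2,3)1 1/3 ✗ · (2,4)2 2/3 ✓
Row 3: (3,1)1 3/3 ✓ · (3,2)1 2/2 ✓ · (3,3)1 3/4 ✓ · (3,4)2 2/3 ✓
Row 4: (4,1)1 1/1 ✓ · (4,3)1 1/2 ✓ · (4,4)2 1/2 ✓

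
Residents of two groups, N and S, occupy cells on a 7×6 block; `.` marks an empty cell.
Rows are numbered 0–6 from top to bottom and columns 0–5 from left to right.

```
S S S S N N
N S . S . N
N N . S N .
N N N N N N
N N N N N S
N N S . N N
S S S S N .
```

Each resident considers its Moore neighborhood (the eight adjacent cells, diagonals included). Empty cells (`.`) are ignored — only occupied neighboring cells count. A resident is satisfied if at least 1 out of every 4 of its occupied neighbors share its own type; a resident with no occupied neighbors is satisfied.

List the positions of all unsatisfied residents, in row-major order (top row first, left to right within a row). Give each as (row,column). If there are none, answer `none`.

Row 0: (0,0)S 2/3 satisfied · (0,1)S 3/4 satisfied · (0,2)S 4/4 satisfied · (0,3)S 2/3 satisfied · (0,4)N 2/4 satisfied · (0,5)N 2/2 satisfied
Row 1: (1,0)N 2/5 satisfied · (1,1)S 3/6 satisfied · (1,3)S 3/5 satisfied · (1,5)N 3/3 satisfied
Row 2: (2,0)N 4/5 satisfied · (2,1)N 5/6 satisfied · (2,3)S 1/5 not · (2,4)N 4/6 satisfied
Row 3: (3,0)N 5/5 satisfied · (3,1)N 7/7 satisfied · (3,2)N 6/7 satisfied · (3,3)N 6/7 satisfied · (3,4)N 5/7 satisfied · (3,5)N 3/4 satisfied
Row 4: (4,0)N 5/5 satisfied · (4,1)N 7/8 satisfied · (4,2)N 6/7 satisfied · (4,3)N 6/7 satisfied · (4,4)N 6/7 satisfied · (4,5)S 0/5 not
Row 5: (5,0)N 3/5 satisfied · (5,1)N 4/8 satisfied · (5,2)S 3/7 satisfied · (5,4)N 4/6 satisfied · (5,5)N 3/4 satisfied
Row 6: (6,0)S 1/3 satisfied · (6,1)S 3/5 satisfied · (6,2)S 3/4 satisfied · (6,3)S 2/4 satisfied · (6,4)N 2/3 satisfied

(2,3), (4,5)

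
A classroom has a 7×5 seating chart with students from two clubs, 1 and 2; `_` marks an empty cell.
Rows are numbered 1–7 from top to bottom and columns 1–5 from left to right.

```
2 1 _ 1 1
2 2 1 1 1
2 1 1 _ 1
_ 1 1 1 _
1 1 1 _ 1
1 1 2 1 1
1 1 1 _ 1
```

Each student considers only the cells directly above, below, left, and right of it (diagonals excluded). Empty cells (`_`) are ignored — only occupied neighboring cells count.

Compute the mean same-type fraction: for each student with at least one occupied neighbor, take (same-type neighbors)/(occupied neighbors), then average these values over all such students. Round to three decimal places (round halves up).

Row 1: (1,1)2 1/2 · (1,2)1 0/2 · (1,4)1 2/2 · (1,5)1 2/2
Row 2: (2,1)2 3/3 · (2,2)2 1/4 · (2,3)1 2/3 · (2,4)1 3/3 · (2,5)1 3/3
Row 3: (3,1)2 1/2 · (3,2)1 2/4 · (3,3)1 3/3 · (3,5)1 1/1
Row 4: (4,2)1 3/3 · (4,3)1 4/4 · (4,4)1 1/1
Row 5: (5,1)1 2/2 · (5,2)1 4/4 · (5,3)1 2/3 · (5,5)1 1/1
Row 6: (6,1)1 3/3 · (6,2)1 3/4 · (6,3)2 0/4 · (6,4)1 1/2 · (6,5)1 3/3
Row 7: (7,1)1 2/2 · (7,2)1 3/3 · (7,3)1 1/2 · (7,5)1 1/1
Sum over 29 students: 1/2 + 0/2 + 2/2 + 2/2 + 3/3 + 1/4 + 2/3 + 3/3 + 3/3 + 1/2 + 2/4 + 3/3 + 1/1 + 3/3 + 4/4 + 1/1 + 2/2 + 4/4 + 2/3 + 1/1 + 3/3 + 3/4 + 0/4 + 1/2 + 3/3 + 2/2 + 3/3 + 1/2 + 1/1 = 137/6; mean = 137/6 ÷ 29 = 137/174 = 0.787356… → 0.787.

0.787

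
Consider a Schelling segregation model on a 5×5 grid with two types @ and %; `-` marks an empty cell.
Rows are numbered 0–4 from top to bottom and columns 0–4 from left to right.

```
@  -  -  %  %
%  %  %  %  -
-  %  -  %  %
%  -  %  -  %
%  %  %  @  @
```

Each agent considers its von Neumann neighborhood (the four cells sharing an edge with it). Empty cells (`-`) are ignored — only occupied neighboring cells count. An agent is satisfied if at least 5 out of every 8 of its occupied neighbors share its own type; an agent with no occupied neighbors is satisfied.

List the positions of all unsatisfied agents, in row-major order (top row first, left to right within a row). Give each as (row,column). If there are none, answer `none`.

(0,0), (1,0), (3,4), (4,3), (4,4)

Row 0: (0,0)@ 0/1 ✗ · (0,3)% 2/2 ✓ · (0,4)% 1/1 ✓
Row 1: (1,0)% 1/2 ✗ · (1,1)% 3/3 ✓ · (1,2)% 2/2 ✓ · (1,3)% 3/3 ✓
Row 2: (2,1)% 1/1 ✓ · (2,3)% 2/2 ✓ · (2,4)% 2/2 ✓
Row 3: (3,0)% 1/1 ✓ · (3,2)% 1/1 ✓ · (3,4)% 1/2 ✗
Row 4: (4,0)% 2/2 ✓ · (4,1)% 2/2 ✓ · (4,2)% 2/3 ✓ · (4,3)@ 1/2 ✗ · (4,4)@ 1/2 ✗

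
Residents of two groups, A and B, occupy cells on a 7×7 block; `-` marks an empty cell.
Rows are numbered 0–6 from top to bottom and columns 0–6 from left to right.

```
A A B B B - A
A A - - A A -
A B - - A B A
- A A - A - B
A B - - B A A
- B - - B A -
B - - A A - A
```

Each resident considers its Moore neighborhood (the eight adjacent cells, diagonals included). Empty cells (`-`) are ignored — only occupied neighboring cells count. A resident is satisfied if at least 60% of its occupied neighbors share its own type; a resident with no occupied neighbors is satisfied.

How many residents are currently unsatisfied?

15

(0,0)A 3/3 ok
(0,1)A 3/4 ok
(0,2)B 1/3 unhappy
(0,3)B 2/3 ok
(0,4)B 1/3 unhappy
(0,6)A 1/1 ok
(1,0)A 4/5 ok
(1,1)A 4/6 ok
(1,4)A 2/5 unhappy
(1,5)A 4/6 ok
(2,0)A 3/4 ok
(2,1)B 0/5 unhappy
(2,4)A 3/4 ok
(2,5)B 1/6 unhappy
(2,6)A 1/3 unhappy
(3,1)A 3/5 ok
(3,2)A 1/3 unhappy
(3,4)A 2/4 unhappy
(3,6)B 1/4 unhappy
(4,0)A 1/3 unhappy
(4,1)B 1/4 unhappy
(4,4)B 1/4 unhappy
(4,5)A 3/6 unhappy
(4,6)A 2/3 ok
(5,1)B 2/3 ok
(5,4)B 1/5 unhappy
(5,5)A 4/6 ok
(6,0)B 1/1 ok
(6,3)A 1/2 unhappy
(6,4)A 2/3 ok
(6,6)A 1/1 ok
Unsatisfied: (0,2), (0,4), (1,4), (2,1), (2,5), (2,6), (3,2), (3,4), (3,6), (4,0), (4,1), (4,4), (4,5), (5,4), (6,3) — 15 in total.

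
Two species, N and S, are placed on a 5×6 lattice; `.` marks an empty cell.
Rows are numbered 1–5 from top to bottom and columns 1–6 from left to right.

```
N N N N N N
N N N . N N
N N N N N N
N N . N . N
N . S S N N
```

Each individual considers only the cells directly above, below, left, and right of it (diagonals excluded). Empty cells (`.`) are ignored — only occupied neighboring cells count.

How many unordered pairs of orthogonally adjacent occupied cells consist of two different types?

Scan each occupied cell's neighbors to the right and below so each pair is counted once.
From row 1: 0 unlike of 10 pairs (running 0/10).
From row 2: 0 unlike of 8 pairs (running 0/18).
From row 3: 0 unlike of 9 pairs (running 0/27).
From row 4: 1 unlike of 4 pairs (running 1/31).
From row 5: 1 unlike of 3 pairs (running 2/34).
Total adjacent occupied pairs: 34; unlike-type pairs: 2.

2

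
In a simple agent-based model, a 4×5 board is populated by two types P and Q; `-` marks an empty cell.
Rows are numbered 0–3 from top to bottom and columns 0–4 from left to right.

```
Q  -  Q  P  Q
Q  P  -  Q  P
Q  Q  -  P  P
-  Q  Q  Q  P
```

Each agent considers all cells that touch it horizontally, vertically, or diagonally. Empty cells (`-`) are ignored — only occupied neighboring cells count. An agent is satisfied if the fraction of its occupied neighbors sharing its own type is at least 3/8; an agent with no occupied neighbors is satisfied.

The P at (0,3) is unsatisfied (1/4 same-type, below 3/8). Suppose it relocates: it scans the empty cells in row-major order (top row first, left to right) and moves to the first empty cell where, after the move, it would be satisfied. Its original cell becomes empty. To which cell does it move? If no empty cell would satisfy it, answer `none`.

Vacating (0,3). Empty cells in order:
  (0,1): 1/4 same-type → still unsatisfied.
  (1,2): 2/5 same-type → satisfied — stop here.

(1,2)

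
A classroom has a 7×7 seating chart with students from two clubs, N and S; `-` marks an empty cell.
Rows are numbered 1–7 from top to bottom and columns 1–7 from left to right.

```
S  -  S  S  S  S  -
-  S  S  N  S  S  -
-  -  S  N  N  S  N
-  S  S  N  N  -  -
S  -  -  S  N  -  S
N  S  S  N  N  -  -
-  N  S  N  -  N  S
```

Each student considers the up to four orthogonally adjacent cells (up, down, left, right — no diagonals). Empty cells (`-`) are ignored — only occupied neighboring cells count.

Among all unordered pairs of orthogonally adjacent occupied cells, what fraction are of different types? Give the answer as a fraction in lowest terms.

Scan each occupied cell's neighbors to the right and below so each pair is counted once.
Row 1: S(1,3)–S(1,4)= S(1,3)–S(2,3)= S(1,4)–S(1,5)= S(1,4)–N(2,4)≠ S(1,5)–S(1,6)= S(1,5)–S(2,5)= S(1,6)–S(2,6)=  → 1/7 unlike.
Row 2: S(2,2)–S(2,3)= S(2,3)–N(2,4)≠ S(2,3)–S(3,3)= N(2,4)–S(2,5)≠ N(2,4)–N(3,4)= S(2,5)–S(2,6)= S(2,5)–N(3,5)≠ S(2,6)–S(3,6)=  → 3/8 unlike.
Row 3: S(3,3)–N(3,4)≠ S(3,3)–S(4,3)= N(3,4)–N(3,5)= N(3,4)–N(4,4)= N(3,5)–S(3,6)≠ N(3,5)–N(4,5)= S(3,6)–N(3,7)≠  → 3/7 unlike.
Row 4: S(4,2)–S(4,3)= S(4,3)–N(4,4)≠ N(4,4)–N(4,5)= N(4,4)–S(5,4)≠ N(4,5)–N(5,5)=  → 2/5 unlike.
Row 5: S(5,1)–N(6,1)≠ S(5,4)–N(5,5)≠ S(5,4)–N(6,4)≠ N(5,5)–N(6,5)=  → 3/4 unlike.
Row 6: N(6,1)–S(6,2)≠ S(6,2)–S(6,3)= S(6,2)–N(7,2)≠ S(6,3)–N(6,4)≠ S(6,3)–S(7,3)= N(6,4)–N(6,5)= N(6,4)–N(7,4)=  → 3/7 unlike.
Row 7: N(7,2)–S(7,3)≠ S(7,3)–N(7,4)≠ N(7,6)–S(7,7)≠  → 3/3 unlike.
Total adjacent occupied pairs: 41; unlike-type pairs: 18.
18/41 is already in lowest terms.

18/41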